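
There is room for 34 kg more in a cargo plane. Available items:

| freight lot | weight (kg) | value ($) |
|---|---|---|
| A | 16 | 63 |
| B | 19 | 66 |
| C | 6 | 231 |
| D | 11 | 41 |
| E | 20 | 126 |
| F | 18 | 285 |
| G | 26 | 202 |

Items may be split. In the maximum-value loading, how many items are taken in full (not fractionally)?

2

Greedy by value/weight ratio, highest first.
Order: C (231/6=38.50) > F (285/18=15.83) > G (202/26=7.77) > E (126/20=6.30) > A (63/16=3.94) > D (41/11=3.73) > B (66/19=3.47)
Fill: take C (6 @ 231) → take F (18 @ 285) → take 10/26 of G → 77.69; 34/34 used.
2 item(s) taken whole; one partial (take 10/26 of G).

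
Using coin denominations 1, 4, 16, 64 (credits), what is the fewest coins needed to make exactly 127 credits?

127 = 1×64 + 3×16 + 3×4 + 3×1
Total coins = 1 + 3 + 3 + 3 = 10

10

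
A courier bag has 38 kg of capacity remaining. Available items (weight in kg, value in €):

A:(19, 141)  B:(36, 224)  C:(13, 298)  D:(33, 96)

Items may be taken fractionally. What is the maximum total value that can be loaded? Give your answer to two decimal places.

476.33

Order: C (298/13=22.92) > A (141/19=7.42) > B (224/36=6.22) > D (96/33=2.91)
Fill: take C (13 @ 298) → take A (19 @ 141) → take 6/36 of B → 37.33; 38/38 used.
Total value = 476.33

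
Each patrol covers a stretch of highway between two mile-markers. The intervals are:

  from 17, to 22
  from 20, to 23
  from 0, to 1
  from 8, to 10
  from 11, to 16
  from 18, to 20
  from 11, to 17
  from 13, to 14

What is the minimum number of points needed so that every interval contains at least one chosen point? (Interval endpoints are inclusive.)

4

Process intervals by earliest right end; each time one isn't hit yet, stab at its right endpoint.
Sorted: [0,1] [8,10] [13,14] [11,16] [11,17] [18,20] [17,22] [20,23]
{[0,1]} hit by 1; {[8,10]} hit by 10; {[13,14],[11,16],[11,17]} hit by 14; {[18,20],[17,22],[20,23]} hit by 20.
Points: 1, 10, 14, 20 (4 total).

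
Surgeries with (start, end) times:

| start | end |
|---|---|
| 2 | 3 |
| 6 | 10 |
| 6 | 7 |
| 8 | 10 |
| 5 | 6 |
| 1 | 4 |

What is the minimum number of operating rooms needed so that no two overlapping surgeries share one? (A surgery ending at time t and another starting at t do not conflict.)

2

The answer is the maximum number of intervals overlapping at any instant.
starts: [1, 2, 5, 6, 6, 8]
ends:   [3, 4, 6, 7, 10, 10]
s1→1 s2→2  — peak 2.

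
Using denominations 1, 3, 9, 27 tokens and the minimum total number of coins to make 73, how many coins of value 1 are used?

73 = 2×27 + 2×9 + 1×1
Count of 1: 1

1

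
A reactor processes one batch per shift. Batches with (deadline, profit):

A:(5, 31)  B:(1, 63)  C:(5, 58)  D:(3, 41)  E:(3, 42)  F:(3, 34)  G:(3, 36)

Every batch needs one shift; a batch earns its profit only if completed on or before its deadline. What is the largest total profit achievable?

235

Sort by profit descending; place each in the latest free slot ≤ its deadline.
Profit order: B=63 C=58 E=42 D=41 G=36 F=34 A=31
Assign: B→slot 1, C→slot 5, E→slot 3, D→slot 2, G skipped, F skipped, A→slot 4.
Slots: [1:B] [2:D] [3:E] [4:A] [5:C]
Profit = 63 + 41 + 42 + 31 + 58 = 235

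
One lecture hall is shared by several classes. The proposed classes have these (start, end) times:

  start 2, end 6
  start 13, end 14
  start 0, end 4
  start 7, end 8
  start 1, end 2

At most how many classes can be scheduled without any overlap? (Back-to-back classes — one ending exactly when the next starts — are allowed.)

4

By end time: (1,2), (0,4), (2,6), (7,8), (13,14).
Pick (1,2); next start ≥ 2 → (2,6); next start ≥ 6 → (7,8); next start ≥ 8 → (13,14).
Selected 4 classes.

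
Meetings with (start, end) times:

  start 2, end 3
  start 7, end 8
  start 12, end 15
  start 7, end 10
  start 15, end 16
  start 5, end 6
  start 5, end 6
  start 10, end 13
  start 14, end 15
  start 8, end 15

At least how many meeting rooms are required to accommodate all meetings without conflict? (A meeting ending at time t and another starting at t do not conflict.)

3

Events (time:±→running): 2:+→1 3:-→0 5:+→1 5:+→2 6:-→1 6:-→0 7:+→1 7:+→2 8:-→1 8:+→2 10:-→1 10:+→2 12:+→3 … peak 3.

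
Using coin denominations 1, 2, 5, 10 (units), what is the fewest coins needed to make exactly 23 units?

4

Use the largest denomination that fits, subtract, and repeat.
23 − 2×10→3 − 1×2→1 − 1×1→0
Total coins = 2 + 1 + 1 = 4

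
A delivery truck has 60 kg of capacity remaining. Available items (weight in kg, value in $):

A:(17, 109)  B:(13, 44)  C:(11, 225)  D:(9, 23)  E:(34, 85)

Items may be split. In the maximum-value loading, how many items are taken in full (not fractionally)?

Sort by value per unit weight and fill in that order.
Order: C (225/11=20.45) > A (109/17=6.41) > B (44/13=3.38) > D (23/9=2.56) > E (85/34=2.50)
Fill: take C (11 @ 225) → take A (17 @ 109) → take B (13 @ 44) → take D (9 @ 23) → take 10/34 of E → 25.00; 60/60 used.
4 item(s) taken whole; one partial (take 10/34 of E).

4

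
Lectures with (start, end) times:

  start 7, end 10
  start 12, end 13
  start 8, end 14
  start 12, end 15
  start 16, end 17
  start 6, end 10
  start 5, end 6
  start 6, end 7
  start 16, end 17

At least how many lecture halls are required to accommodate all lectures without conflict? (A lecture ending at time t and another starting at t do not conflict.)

Count concurrent intervals with a sweep; the peak is the room count.
Events (time:±→running): 5:+→1 6:-→0 6:+→1 6:+→2 7:-→1 7:+→2 8:+→3 … peak 3.

3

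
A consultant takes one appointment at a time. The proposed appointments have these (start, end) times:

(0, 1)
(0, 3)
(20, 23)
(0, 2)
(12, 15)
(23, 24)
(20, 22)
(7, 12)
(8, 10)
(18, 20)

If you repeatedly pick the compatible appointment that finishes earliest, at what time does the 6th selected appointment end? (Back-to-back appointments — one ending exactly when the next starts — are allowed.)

By end time: (0,1), (0,2), (0,3), (8,10), (7,12), (12,15), (18,20), (20,22), (20,23), (23,24).
Pick (0,1); next start ≥ 1 → (8,10); next start ≥ 10 → (12,15); next start ≥ 15 → (18,20); next start ≥ 20 → (20,22); next start ≥ 22 → (23,24).
Selected: (0,1) (8,10) (12,15) (18,20) (20,22) (23,24)

24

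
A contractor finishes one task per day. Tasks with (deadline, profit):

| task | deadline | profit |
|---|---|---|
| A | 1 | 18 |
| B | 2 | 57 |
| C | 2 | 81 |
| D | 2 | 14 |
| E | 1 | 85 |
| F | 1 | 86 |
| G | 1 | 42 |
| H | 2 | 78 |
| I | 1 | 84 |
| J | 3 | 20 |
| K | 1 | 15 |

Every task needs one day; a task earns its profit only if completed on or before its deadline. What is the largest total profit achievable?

Take jobs in profit order; each goes to the latest open slot no later than its deadline.
By profit: F(d1,86), E(d1,85), I(d1,84), C(d2,81), H(d2,78), B(d2,57), G(d1,42), J(d3,20), A(d1,18), K(d1,15), D(d2,14)
F→slot 1; E skipped; I skipped; C→slot 2; H skipped; B skipped; G skipped; J→slot 3; A skipped; K skipped; D skipped.
Profit = 86 + 81 + 20 = 187

187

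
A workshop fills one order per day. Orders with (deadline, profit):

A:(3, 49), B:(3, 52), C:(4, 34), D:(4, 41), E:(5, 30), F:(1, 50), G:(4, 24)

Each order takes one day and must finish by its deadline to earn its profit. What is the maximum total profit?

Take jobs in profit order; each goes to the latest open slot no later than its deadline.
By profit: B(d3,52), F(d1,50), A(d3,49), D(d4,41), C(d4,34), E(d5,30), G(d4,24)
B→slot 3; F→slot 1; A→slot 2; D→slot 4; C skipped; E→slot 5; G skipped.
Profit = 50 + 49 + 52 + 41 + 30 = 222

222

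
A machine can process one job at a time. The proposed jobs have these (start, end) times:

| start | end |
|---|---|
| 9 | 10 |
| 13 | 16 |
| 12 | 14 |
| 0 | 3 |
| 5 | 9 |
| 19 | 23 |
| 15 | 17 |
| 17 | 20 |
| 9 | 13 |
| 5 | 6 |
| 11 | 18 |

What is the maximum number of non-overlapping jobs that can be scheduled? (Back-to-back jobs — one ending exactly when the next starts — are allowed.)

6

Sorted by end: (0,3)  (5,6)  (5,9)  (9,10)  (9,13)  (12,14)  (13,16)  (15,17)  (11,18)  (17,20)  (19,23)
take (0,3); take (5,6); take (9,10); take (12,14); skip (13,16); take (15,17); take (17,20).
Selected 6 jobs.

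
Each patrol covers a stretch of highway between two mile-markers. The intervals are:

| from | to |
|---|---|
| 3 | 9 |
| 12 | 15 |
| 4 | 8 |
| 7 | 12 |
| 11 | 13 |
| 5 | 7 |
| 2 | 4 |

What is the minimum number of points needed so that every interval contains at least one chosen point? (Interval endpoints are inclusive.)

3

Sorted: [2,4] [5,7] [4,8] [3,9] [7,12] [11,13] [12,15]
{[2,4]} hit by 4; {[5,7],[4,8],[3,9],[7,12]} hit by 7; {[11,13],[12,15]} hit by 13.
Points: 4, 7, 13 (3 total).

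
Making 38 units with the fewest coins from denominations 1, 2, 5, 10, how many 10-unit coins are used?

38 − 3×10→8 − 1×5→3 − 1×2→1 − 1×1→0
Count of 10: 3

3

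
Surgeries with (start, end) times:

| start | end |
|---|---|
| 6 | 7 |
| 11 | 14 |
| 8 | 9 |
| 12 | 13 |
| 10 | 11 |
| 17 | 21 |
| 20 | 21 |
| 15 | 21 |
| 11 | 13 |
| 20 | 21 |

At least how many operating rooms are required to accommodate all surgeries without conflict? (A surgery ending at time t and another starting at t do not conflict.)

starts: [6, 8, 10, 11, 11, 12, 15, 17, 20, 20]
ends:   [7, 9, 11, 13, 13, 14, 21, 21, 21, 21]
s6→1 e7→0 s8→1 e9→0 s10→1 e11→0 s11→1 s11→2 s12→3 e13→2 e13→1 e14→0 s15→1 s17→2 s20→3 s20→4  — peak 4.

4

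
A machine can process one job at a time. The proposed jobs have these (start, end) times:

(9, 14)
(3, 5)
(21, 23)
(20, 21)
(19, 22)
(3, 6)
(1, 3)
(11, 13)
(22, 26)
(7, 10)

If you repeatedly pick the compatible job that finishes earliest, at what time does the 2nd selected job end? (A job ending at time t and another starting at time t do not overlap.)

Sort by end time and greedily take each interval whose start is ≥ the last chosen end.
Sorted by end: (1,3)  (3,5)  (3,6)  (7,10)  (11,13)  (9,14)  (20,21)  (19,22)  (21,23)  (22,26)
take (1,3); take (3,5); skip (3,6); take (7,10); take (11,13); take (20,21); skip (19,22); take (21,23).
Selected: (1,3) (3,5) (7,10) (11,13) (20,21) (21,23)

5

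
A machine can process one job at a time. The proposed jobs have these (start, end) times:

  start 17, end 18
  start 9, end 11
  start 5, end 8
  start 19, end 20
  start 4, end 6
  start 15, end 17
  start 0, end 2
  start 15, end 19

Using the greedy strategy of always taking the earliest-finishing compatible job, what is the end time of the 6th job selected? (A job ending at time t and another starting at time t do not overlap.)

20

By end time: (0,2), (4,6), (5,8), (9,11), (15,17), (17,18), (15,19), (19,20).
Pick (0,2); next start ≥ 2 → (4,6); next start ≥ 6 → (9,11); next start ≥ 11 → (15,17); next start ≥ 17 → (17,18); next start ≥ 18 → (19,20).
Selected: (0,2) (4,6) (9,11) (15,17) (17,18) (19,20)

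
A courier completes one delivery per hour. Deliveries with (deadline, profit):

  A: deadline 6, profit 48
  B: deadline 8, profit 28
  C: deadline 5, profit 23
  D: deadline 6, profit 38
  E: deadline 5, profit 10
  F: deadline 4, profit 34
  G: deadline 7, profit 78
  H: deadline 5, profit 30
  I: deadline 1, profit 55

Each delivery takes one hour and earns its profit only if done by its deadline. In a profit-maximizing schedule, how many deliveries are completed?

Sort by profit descending; place each in the latest free slot ≤ its deadline.
Profit order: G=78 I=55 A=48 D=38 F=34 H=30 B=28 C=23 E=10
Assign: G→slot 7, I→slot 1, A→slot 6, D→slot 5, F→slot 4, H→slot 3, B→slot 8, C→slot 2, E skipped.
Slots: [1:I] [2:C] [3:H] [4:F] [5:D] [6:A] [7:G] [8:B]
8 of 9 scheduled.

8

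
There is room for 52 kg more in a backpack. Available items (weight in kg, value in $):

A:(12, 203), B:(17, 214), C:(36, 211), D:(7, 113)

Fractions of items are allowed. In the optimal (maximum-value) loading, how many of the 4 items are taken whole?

3

Ratios (sorted): A 16.92, D 16.14, B 12.59, C 5.86
take A (12 @ 203); take D (7 @ 113); take B (17 @ 214); take 16/36 of C → 93.78. Capacity used 52/52.
3 item(s) taken whole; one partial (take 16/36 of C).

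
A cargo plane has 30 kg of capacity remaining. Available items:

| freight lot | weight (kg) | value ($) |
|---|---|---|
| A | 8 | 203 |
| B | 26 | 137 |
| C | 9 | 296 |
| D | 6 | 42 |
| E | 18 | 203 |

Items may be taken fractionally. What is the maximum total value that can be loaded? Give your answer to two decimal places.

645.61

Ratios (sorted): C 32.89, A 25.38, E 11.28, D 7.00, B 5.27
take C (9 @ 296); take A (8 @ 203); take 13/18 of E → 146.61. Capacity used 30/30.
Total value = 645.61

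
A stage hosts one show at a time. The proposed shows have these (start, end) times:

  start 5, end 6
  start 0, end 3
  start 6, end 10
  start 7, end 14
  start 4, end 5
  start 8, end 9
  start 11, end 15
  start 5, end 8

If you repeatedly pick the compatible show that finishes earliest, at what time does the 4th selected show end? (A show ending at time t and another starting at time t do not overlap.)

9

By end time: (0,3), (4,5), (5,6), (5,8), (8,9), (6,10), (7,14), (11,15).
Pick (0,3); next start ≥ 3 → (4,5); next start ≥ 5 → (5,6); next start ≥ 6 → (8,9); next start ≥ 9 → (11,15).
Selected: (0,3) (4,5) (5,6) (8,9) (11,15)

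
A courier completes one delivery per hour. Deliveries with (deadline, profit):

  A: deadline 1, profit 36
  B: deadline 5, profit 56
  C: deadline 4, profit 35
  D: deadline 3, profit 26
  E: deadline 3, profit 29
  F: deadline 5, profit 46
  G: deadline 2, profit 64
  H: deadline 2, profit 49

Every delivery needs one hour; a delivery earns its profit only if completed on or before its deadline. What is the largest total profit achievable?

250

Take jobs in profit order; each goes to the latest open slot no later than its deadline.
Profit order: G=64 B=56 H=49 F=46 A=36 C=35 E=29 D=26
Assign: G→slot 2, B→slot 5, H→slot 1, F→slot 4, A skipped, C→slot 3, E skipped, D skipped.
Slots: [1:H] [2:G] [3:C] [4:F] [5:B]
Profit = 49 + 64 + 35 + 46 + 56 = 250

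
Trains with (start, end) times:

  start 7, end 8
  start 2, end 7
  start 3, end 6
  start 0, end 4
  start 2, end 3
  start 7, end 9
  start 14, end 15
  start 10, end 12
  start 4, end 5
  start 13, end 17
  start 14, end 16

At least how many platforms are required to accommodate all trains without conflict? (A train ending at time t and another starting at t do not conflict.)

The answer is the maximum number of intervals overlapping at any instant.
starts: [0, 2, 2, 3, 4, 7, 7, 10, 13, 14, 14]
ends:   [3, 4, 5, 6, 7, 8, 9, 12, 15, 16, 17]
s0→1 s2→2 s2→3  — peak 3.

3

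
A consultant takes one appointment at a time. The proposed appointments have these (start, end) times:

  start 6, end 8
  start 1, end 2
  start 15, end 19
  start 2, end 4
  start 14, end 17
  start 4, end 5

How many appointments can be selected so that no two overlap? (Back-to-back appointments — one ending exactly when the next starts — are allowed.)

Sort by end time and greedily take each interval whose start is ≥ the last chosen end.
By end time: (1,2), (2,4), (4,5), (6,8), (14,17), (15,19).
Pick (1,2); next start ≥ 2 → (2,4); next start ≥ 4 → (4,5); next start ≥ 5 → (6,8); next start ≥ 8 → (14,17).
Selected 5 appointments.

5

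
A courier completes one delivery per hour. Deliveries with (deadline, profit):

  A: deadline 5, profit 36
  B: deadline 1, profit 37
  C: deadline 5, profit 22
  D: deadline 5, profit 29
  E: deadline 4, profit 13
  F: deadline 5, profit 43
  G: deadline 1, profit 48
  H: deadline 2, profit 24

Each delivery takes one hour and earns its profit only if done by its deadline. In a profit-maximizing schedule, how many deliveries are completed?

5

Take jobs in profit order; each goes to the latest open slot no later than its deadline.
By profit: G(d1,48), F(d5,43), B(d1,37), A(d5,36), D(d5,29), H(d2,24), C(d5,22), E(d4,13)
G→slot 1; F→slot 5; B skipped; A→slot 4; D→slot 3; H→slot 2; C skipped; E skipped.
5 of 8 scheduled.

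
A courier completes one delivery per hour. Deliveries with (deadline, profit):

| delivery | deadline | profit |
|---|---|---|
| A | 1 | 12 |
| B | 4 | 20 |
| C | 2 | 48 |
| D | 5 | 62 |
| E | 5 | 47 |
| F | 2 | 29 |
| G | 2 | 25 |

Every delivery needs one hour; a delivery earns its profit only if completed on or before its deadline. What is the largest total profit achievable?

206

Profit order: D=62 C=48 E=47 F=29 G=25 B=20 A=12
Assign: D→slot 5, C→slot 2, E→slot 4, F→slot 1, G skipped, B→slot 3, A skipped.
Slots: [1:F] [2:C] [3:B] [4:E] [5:D]
Profit = 29 + 48 + 20 + 47 + 62 = 206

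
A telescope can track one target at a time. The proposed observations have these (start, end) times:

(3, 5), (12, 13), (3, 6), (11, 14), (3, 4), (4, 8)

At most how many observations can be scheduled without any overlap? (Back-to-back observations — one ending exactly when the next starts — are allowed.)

3

Order by finish time; keep every interval that doesn't clash with the previous kept one.
By end time: (3,4), (3,5), (3,6), (4,8), (12,13), (11,14).
Pick (3,4); next start ≥ 4 → (4,8); next start ≥ 8 → (12,13).
Selected 3 observations.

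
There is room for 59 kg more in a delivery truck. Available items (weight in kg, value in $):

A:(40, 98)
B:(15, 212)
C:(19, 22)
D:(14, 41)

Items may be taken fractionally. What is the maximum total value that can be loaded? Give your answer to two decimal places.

326.50

Order: B (212/15=14.13) > D (41/14=2.93) > A (98/40=2.45) > C (22/19=1.16)
Fill: take B (15 @ 212) → take D (14 @ 41) → take 30/40 of A → 73.50; 59/59 used.
Total value = 326.50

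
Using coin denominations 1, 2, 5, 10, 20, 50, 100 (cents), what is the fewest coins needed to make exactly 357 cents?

6

357 = 3×100 + 1×50 + 1×5 + 1×2
Total coins = 3 + 1 + 1 + 1 = 6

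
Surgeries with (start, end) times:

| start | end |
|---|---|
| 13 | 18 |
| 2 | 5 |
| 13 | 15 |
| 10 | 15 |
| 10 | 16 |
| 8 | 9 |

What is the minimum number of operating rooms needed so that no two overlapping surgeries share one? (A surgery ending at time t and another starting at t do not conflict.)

The answer is the maximum number of intervals overlapping at any instant.
Events (time:±→running): 2:+→1 5:-→0 8:+→1 9:-→0 10:+→1 10:+→2 13:+→3 13:+→4 … peak 4.

4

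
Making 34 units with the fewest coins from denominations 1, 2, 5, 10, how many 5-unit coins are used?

34 = 3×10 + 2×2
Count of 5: 0

0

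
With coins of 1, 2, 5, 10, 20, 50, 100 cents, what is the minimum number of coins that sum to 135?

4

Use the largest denomination that fits, subtract, and repeat.
135 − 1×100→35 − 1×20→15 − 1×10→5 − 1×5→0
Total coins = 1 + 1 + 1 + 1 = 4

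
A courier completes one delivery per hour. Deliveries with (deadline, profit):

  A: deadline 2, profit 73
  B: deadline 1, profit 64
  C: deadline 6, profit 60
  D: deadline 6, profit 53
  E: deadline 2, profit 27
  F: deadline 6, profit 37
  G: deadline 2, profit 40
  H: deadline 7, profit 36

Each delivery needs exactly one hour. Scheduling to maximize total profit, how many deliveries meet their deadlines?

6

Profit order: A=73 B=64 C=60 D=53 G=40 F=37 H=36 E=27
Assign: A→slot 2, B→slot 1, C→slot 6, D→slot 5, G skipped, F→slot 4, H→slot 7, E skipped.
Slots: [1:B] [2:A] [4:F] [5:D] [6:C] [7:H]
6 of 8 scheduled.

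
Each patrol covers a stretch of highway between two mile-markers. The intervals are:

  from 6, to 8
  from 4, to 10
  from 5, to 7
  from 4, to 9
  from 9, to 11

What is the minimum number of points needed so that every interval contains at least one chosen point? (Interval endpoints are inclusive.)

2

Sort by right endpoint; whenever an interval is uncovered, place a point at its right end.
By right end: [5,7]  [6,8]  [4,9]  [4,10]  [9,11]
[5,7] uncovered → point at 7; [9,11] uncovered → point at 11.
Points: 7, 11 (2 total).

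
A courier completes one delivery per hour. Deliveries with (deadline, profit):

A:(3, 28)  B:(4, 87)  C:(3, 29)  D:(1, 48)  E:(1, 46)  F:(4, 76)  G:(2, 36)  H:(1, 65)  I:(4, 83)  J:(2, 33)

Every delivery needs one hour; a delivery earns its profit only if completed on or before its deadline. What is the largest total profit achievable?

Take jobs in profit order; each goes to the latest open slot no later than its deadline.
By profit: B(d4,87), I(d4,83), F(d4,76), H(d1,65), D(d1,48), E(d1,46), G(d2,36), J(d2,33), C(d3,29), A(d3,28)
B→slot 4; I→slot 3; F→slot 2; H→slot 1; D skipped; E skipped; G skipped; J skipped; C skipped; A skipped.
Profit = 65 + 76 + 83 + 87 = 311

311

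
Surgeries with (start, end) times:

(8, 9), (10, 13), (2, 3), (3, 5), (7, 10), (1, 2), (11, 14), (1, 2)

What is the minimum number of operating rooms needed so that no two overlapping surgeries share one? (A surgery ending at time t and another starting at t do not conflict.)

2

Events (time:±→running): 1:+→1 1:+→2 … peak 2.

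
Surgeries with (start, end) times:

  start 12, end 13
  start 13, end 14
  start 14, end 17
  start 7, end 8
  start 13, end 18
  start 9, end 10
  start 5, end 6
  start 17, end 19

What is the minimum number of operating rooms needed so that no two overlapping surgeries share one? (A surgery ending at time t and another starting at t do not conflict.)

Events (time:±→running): 5:+→1 6:-→0 7:+→1 8:-→0 9:+→1 10:-→0 12:+→1 13:-→0 13:+→1 13:+→2 … peak 2.

2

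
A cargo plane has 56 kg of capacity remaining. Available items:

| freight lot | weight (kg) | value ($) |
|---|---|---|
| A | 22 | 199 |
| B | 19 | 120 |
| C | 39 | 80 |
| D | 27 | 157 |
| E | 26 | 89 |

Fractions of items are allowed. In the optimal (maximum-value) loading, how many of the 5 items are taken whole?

2

Sort by value per unit weight and fill in that order.
Order: A (199/22=9.05) > B (120/19=6.32) > D (157/27=5.81) > E (89/26=3.42) > C (80/39=2.05)
Fill: take A (22 @ 199) → take B (19 @ 120) → take 15/27 of D → 87.22; 56/56 used.
2 item(s) taken whole; one partial (take 15/27 of D).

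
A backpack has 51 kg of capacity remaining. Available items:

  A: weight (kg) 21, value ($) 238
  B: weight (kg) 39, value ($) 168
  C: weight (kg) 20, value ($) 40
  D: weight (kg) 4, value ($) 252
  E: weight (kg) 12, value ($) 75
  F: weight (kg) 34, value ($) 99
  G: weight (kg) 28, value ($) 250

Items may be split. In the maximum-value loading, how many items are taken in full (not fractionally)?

Sort by value per unit weight and fill in that order.
Ratios (sorted): D 63.00, A 11.33, G 8.93, E 6.25, B 4.31, F 2.91, C 2.00
take D (4 @ 252); take A (21 @ 238); take 26/28 of G → 232.14. Capacity used 51/51.
2 item(s) taken whole; one partial (take 26/28 of G).

2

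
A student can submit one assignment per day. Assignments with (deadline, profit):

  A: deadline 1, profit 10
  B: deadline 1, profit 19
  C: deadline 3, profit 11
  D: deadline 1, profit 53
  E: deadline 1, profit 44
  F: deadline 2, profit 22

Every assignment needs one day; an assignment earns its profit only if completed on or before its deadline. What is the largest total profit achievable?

86

Profit order: D=53 E=44 F=22 B=19 C=11 A=10
Assign: D→slot 1, E skipped, F→slot 2, B skipped, C→slot 3, A skipped.
Slots: [1:D] [2:F] [3:C]
Profit = 53 + 22 + 11 = 86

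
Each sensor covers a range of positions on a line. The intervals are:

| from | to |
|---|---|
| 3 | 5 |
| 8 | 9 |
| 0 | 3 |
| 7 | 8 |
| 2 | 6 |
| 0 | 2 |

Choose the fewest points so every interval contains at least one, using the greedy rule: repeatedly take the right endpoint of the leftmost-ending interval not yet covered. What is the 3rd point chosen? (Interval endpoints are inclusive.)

8

Process intervals by earliest right end; each time one isn't hit yet, stab at its right endpoint.
By right end: [0,2]  [0,3]  [3,5]  [2,6]  [7,8]  [8,9]
[0,2] uncovered → point at 2; [3,5] uncovered → point at 5; [7,8] uncovered → point at 8.
Points: 2, 5, 8 (3 total).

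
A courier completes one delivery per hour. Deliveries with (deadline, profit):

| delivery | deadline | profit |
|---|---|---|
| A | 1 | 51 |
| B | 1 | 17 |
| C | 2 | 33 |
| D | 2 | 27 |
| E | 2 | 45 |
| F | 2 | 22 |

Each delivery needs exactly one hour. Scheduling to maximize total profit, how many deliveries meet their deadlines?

2

By profit: A(d1,51), E(d2,45), C(d2,33), D(d2,27), F(d2,22), B(d1,17)
A→slot 1; E→slot 2; C skipped; D skipped; F skipped; B skipped.
2 of 6 scheduled.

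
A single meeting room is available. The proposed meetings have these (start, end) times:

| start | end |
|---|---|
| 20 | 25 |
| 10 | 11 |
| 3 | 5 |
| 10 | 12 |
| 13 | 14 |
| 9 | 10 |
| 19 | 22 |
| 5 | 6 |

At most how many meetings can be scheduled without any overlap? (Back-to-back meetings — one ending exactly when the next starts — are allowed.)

Sort by end time and greedily take each interval whose start is ≥ the last chosen end.
By end time: (3,5), (5,6), (9,10), (10,11), (10,12), (13,14), (19,22), (20,25).
Pick (3,5); next start ≥ 5 → (5,6); next start ≥ 6 → (9,10); next start ≥ 10 → (10,11); next start ≥ 11 → (13,14); next start ≥ 14 → (19,22).
Selected 6 meetings.

6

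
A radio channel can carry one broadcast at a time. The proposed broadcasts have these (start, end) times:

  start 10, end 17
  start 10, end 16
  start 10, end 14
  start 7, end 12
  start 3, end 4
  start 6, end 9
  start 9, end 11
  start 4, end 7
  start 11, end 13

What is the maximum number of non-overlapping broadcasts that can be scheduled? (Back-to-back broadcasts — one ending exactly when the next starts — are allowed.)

Order by finish time; keep every interval that doesn't clash with the previous kept one.
Sorted by end: (3,4)  (4,7)  (6,9)  (9,11)  (7,12)  (11,13)  (10,14)  (10,16)  (10,17)
take (3,4); take (4,7); skip (6,9); take (9,11); take (11,13); skip (10,16); skip (10,17).
Selected 4 broadcasts.

4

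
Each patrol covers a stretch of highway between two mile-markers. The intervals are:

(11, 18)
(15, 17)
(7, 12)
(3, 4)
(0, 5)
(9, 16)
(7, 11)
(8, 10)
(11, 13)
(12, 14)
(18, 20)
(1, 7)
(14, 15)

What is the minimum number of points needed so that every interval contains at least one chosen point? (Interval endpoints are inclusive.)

By right end: [3,4]  [0,5]  [1,7]  [8,10]  [7,11]  [7,12]  [11,13]  [12,14]  [14,15]  [9,16]  [15,17]  [11,18]  [18,20]
[3,4] uncovered → point at 4; [8,10] uncovered → point at 10; [11,13] uncovered → point at 13; [14,15] uncovered → point at 15; [18,20] uncovered → point at 20.
Points: 4, 10, 13, 15, 20 (5 total).

5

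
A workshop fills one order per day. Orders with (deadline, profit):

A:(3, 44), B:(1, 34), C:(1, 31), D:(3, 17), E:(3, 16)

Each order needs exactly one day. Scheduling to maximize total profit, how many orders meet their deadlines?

Sort by profit descending; place each in the latest free slot ≤ its deadline.
By profit: A(d3,44), B(d1,34), C(d1,31), D(d3,17), E(d3,16)
A→slot 3; B→slot 1; C skipped; D→slot 2; E skipped.
3 of 5 scheduled.

3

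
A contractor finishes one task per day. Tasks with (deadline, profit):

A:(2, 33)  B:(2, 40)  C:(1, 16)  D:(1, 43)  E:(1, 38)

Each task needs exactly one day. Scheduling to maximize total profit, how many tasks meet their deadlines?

Take jobs in profit order; each goes to the latest open slot no later than its deadline.
Profit order: D=43 B=40 E=38 A=33 C=16
Assign: D→slot 1, B→slot 2, E skipped, A skipped, C skipped.
Slots: [1:D] [2:B]
2 of 5 scheduled.

2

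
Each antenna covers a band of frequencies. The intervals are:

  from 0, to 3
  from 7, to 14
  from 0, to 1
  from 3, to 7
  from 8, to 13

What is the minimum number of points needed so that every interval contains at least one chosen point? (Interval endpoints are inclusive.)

Sort by right endpoint; whenever an interval is uncovered, place a point at its right end.
By right end: [0,1]  [0,3]  [3,7]  [8,13]  [7,14]
[0,1] uncovered → point at 1; [3,7] uncovered → point at 7; [8,13] uncovered → point at 13.
Points: 1, 7, 13 (3 total).

3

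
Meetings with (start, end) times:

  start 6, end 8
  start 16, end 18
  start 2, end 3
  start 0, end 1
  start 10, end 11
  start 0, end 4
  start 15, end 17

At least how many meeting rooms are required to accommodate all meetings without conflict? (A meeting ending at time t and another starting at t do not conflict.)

2

Count concurrent intervals with a sweep; the peak is the room count.
starts: [0, 0, 2, 6, 10, 15, 16]
ends:   [1, 3, 4, 8, 11, 17, 18]
s0→1 s0→2  — peak 2.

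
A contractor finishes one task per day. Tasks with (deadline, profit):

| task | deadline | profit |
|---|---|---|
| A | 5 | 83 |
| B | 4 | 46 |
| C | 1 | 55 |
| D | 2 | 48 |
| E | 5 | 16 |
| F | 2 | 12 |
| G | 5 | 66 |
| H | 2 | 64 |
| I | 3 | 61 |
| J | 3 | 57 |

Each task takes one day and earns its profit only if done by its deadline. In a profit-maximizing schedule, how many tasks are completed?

By profit: A(d5,83), G(d5,66), H(d2,64), I(d3,61), J(d3,57), C(d1,55), D(d2,48), B(d4,46), E(d5,16), F(d2,12)
A→slot 5; G→slot 4; H→slot 2; I→slot 3; J→slot 1; C skipped; D skipped; B skipped; E skipped; F skipped.
5 of 10 scheduled.

5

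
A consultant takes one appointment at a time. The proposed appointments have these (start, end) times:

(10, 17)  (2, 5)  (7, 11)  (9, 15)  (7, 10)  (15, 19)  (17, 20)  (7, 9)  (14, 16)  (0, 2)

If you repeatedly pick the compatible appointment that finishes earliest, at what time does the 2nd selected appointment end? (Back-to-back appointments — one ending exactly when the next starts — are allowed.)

5

Sort by end time and greedily take each interval whose start is ≥ the last chosen end.
By end time: (0,2), (2,5), (7,9), (7,10), (7,11), (9,15), (14,16), (10,17), (15,19), (17,20).
Pick (0,2); next start ≥ 2 → (2,5); next start ≥ 5 → (7,9); next start ≥ 9 → (9,15); next start ≥ 15 → (15,19).
Selected: (0,2) (2,5) (7,9) (9,15) (15,19)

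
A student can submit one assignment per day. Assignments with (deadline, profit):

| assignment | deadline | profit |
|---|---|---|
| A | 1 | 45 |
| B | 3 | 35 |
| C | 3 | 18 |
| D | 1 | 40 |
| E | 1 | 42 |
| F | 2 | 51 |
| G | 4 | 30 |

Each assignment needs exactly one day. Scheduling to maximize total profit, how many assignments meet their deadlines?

Take jobs in profit order; each goes to the latest open slot no later than its deadline.
Profit order: F=51 A=45 E=42 D=40 B=35 G=30 C=18
Assign: F→slot 2, A→slot 1, E skipped, D skipped, B→slot 3, G→slot 4, C skipped.
Slots: [1:A] [2:F] [3:B] [4:G]
4 of 7 scheduled.

4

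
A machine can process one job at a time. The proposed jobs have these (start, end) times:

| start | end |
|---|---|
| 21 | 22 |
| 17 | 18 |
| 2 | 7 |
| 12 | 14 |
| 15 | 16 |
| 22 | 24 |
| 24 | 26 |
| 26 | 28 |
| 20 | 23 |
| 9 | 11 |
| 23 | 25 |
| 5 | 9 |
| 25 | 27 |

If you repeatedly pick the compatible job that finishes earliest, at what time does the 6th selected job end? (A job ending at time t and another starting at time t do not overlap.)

Sort by end time and greedily take each interval whose start is ≥ the last chosen end.
By end time: (2,7), (5,9), (9,11), (12,14), (15,16), (17,18), (21,22), (20,23), (22,24), (23,25), (24,26), (25,27), (26,28).
Pick (2,7); next start ≥ 7 → (9,11); next start ≥ 11 → (12,14); next start ≥ 14 → (15,16); next start ≥ 16 → (17,18); next start ≥ 18 → (21,22); next start ≥ 22 → (22,24); next start ≥ 24 → (24,26); next start ≥ 26 → (26,28).
Selected: (2,7) (9,11) (12,14) (15,16) (17,18) (21,22) (22,24) (24,26) (26,28)

22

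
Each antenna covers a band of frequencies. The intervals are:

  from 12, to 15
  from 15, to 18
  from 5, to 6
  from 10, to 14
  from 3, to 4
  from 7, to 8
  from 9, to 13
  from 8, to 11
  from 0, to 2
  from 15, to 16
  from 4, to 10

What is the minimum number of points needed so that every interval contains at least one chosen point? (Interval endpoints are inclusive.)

By right end: [0,2]  [3,4]  [5,6]  [7,8]  [4,10]  [8,11]  [9,13]  [10,14]  [12,15]  [15,16]  [15,18]
[0,2] uncovered → point at 2; [3,4] uncovered → point at 4; [5,6] uncovered → point at 6; [7,8] uncovered → point at 8; [9,13] uncovered → point at 13; [15,16] uncovered → point at 16.
Points: 2, 4, 6, 8, 13, 16 (6 total).

6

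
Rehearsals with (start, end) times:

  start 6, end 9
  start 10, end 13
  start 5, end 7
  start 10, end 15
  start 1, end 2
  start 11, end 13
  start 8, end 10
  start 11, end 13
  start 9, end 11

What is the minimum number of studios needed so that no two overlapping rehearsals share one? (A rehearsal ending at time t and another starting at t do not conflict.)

4

starts: [1, 5, 6, 8, 9, 10, 10, 11, 11]
ends:   [2, 7, 9, 10, 11, 13, 13, 13, 15]
s1→1 e2→0 s5→1 s6→2 e7→1 s8→2 e9→1 s9→2 e10→1 s10→2 s10→3 e11→2 s11→3 s11→4  — peak 4.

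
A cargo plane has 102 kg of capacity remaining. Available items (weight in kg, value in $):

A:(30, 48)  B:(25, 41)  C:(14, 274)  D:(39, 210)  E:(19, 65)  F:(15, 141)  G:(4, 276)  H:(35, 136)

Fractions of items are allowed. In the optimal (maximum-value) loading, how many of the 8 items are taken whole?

4

Sort by value per unit weight and fill in that order.
Ratios (sorted): G 69.00, C 19.57, F 9.40, D 5.38, H 3.89, E 3.42, B 1.64, A 1.60
take G (4 @ 276); take C (14 @ 274); take F (15 @ 141); take D (39 @ 210); take 30/35 of H → 116.57. Capacity used 102/102.
4 item(s) taken whole; one partial (take 30/35 of H).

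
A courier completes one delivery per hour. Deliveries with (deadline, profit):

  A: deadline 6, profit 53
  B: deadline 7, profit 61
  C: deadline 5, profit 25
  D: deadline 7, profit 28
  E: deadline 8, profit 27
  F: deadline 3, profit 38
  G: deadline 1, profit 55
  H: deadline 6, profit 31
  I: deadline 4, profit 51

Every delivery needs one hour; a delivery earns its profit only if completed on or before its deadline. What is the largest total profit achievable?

Take jobs in profit order; each goes to the latest open slot no later than its deadline.
By profit: B(d7,61), G(d1,55), A(d6,53), I(d4,51), F(d3,38), H(d6,31), D(d7,28), E(d8,27), C(d5,25)
B→slot 7; G→slot 1; A→slot 6; I→slot 4; F→slot 3; H→slot 5; D→slot 2; E→slot 8; C skipped.
Profit = 55 + 28 + 38 + 51 + 31 + 53 + 61 + 27 = 344

344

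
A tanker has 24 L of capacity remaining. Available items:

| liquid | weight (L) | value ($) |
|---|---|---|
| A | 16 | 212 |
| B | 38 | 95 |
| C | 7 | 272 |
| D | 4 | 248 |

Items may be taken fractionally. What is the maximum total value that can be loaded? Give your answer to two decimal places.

692.25

Order: D (248/4=62.00) > C (272/7=38.86) > A (212/16=13.25) > B (95/38=2.50)
Fill: take D (4 @ 248) → take C (7 @ 272) → take 13/16 of A → 172.25; 24/24 used.
Total value = 692.25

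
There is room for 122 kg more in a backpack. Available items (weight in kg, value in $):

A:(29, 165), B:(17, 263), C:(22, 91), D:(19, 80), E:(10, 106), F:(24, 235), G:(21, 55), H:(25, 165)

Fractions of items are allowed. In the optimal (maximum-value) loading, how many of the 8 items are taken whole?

5

Greedy by value/weight ratio, highest first.
Order: B (263/17=15.47) > E (106/10=10.60) > F (235/24=9.79) > H (165/25=6.60) > A (165/29=5.69) > D (80/19=4.21) > C (91/22=4.14) > G (55/21=2.62)
Fill: take B (17 @ 263) → take E (10 @ 106) → take F (24 @ 235) → take H (25 @ 165) → take A (29 @ 165) → take 17/19 of D → 71.58; 122/122 used.
5 item(s) taken whole; one partial (take 17/19 of D).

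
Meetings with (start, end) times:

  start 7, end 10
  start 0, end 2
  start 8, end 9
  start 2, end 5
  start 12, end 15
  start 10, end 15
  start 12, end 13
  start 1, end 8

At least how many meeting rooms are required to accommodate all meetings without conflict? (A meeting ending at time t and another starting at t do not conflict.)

3

Count concurrent intervals with a sweep; the peak is the room count.
Events (time:±→running): 0:+→1 1:+→2 2:-→1 2:+→2 5:-→1 7:+→2 8:-→1 8:+→2 9:-→1 10:-→0 10:+→1 12:+→2 12:+→3 … peak 3.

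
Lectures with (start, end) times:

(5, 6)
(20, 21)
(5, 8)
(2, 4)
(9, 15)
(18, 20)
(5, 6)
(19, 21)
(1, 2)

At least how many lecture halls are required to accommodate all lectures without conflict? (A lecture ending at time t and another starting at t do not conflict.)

3

The answer is the maximum number of intervals overlapping at any instant.
Events (time:±→running): 1:+→1 2:-→0 2:+→1 4:-→0 5:+→1 5:+→2 5:+→3 … peak 3.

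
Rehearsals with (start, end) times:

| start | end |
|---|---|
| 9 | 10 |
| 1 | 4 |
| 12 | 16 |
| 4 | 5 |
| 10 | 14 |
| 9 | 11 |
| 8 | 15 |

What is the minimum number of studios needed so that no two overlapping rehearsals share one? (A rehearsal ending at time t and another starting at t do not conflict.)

3

Count concurrent intervals with a sweep; the peak is the room count.
starts: [1, 4, 8, 9, 9, 10, 12]
ends:   [4, 5, 10, 11, 14, 15, 16]
s1→1 e4→0 s4→1 e5→0 s8→1 s9→2 s9→3  — peak 3.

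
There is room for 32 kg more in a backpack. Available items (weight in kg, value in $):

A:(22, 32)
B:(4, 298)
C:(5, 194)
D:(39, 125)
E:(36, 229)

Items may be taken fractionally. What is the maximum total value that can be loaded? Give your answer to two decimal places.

638.31

Order: B (298/4=74.50) > C (194/5=38.80) > E (229/36=6.36) > D (125/39=3.21) > A (32/22=1.45)
Fill: take B (4 @ 298) → take C (5 @ 194) → take 23/36 of E → 146.31; 32/32 used.
Total value = 638.31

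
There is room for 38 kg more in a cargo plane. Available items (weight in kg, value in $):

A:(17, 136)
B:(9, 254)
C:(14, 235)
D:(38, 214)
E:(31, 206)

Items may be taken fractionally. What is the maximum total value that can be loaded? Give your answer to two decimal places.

609.00

Greedy by value/weight ratio, highest first.
Order: B (254/9=28.22) > C (235/14=16.79) > A (136/17=8.00) > E (206/31=6.65) > D (214/38=5.63)
Fill: take B (9 @ 254) → take C (14 @ 235) → take 15/17 of A → 120.00; 38/38 used.
Total value = 609.00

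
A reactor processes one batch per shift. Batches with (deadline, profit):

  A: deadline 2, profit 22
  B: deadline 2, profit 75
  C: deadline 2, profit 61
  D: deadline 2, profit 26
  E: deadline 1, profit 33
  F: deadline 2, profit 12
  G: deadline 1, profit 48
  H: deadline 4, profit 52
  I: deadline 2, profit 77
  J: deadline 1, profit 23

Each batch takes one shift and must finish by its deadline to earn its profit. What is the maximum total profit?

204

By profit: I(d2,77), B(d2,75), C(d2,61), H(d4,52), G(d1,48), E(d1,33), D(d2,26), J(d1,23), A(d2,22), F(d2,12)
I→slot 2; B→slot 1; C skipped; H→slot 4; G skipped; E skipped; D skipped; J skipped; A skipped; F skipped.
Profit = 75 + 77 + 52 = 204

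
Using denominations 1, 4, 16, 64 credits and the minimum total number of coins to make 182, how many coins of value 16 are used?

3

182 = 2×64 + 3×16 + 1×4 + 2×1
Count of 16: 3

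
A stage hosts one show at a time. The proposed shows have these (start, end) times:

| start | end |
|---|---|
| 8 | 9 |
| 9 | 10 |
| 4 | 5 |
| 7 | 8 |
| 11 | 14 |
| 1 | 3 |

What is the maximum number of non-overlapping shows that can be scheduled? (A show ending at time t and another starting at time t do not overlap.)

Order by finish time; keep every interval that doesn't clash with the previous kept one.
Sorted by end: (1,3)  (4,5)  (7,8)  (8,9)  (9,10)  (11,14)
take (1,3); take (4,5); take (7,8); take (8,9); take (9,10); take (11,14).
Selected 6 shows.

6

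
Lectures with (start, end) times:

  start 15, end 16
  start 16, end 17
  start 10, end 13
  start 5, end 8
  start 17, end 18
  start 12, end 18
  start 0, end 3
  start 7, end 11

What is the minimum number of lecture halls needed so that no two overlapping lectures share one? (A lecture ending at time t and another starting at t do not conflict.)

2

The answer is the maximum number of intervals overlapping at any instant.
starts: [0, 5, 7, 10, 12, 15, 16, 17]
ends:   [3, 8, 11, 13, 16, 17, 18, 18]
s0→1 e3→0 s5→1 s7→2  — peak 2.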